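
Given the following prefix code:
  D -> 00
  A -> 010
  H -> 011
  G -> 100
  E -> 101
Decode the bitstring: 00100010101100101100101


Decoding step by step:
Bits 00 -> D
Bits 100 -> G
Bits 010 -> A
Bits 101 -> E
Bits 100 -> G
Bits 101 -> E
Bits 100 -> G
Bits 101 -> E


Decoded message: DGAEGEGE


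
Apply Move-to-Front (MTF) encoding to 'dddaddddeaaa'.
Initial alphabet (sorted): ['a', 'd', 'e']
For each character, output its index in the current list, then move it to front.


MTF encoding:
'd': index 1 in ['a', 'd', 'e'] -> ['d', 'a', 'e']
'd': index 0 in ['d', 'a', 'e'] -> ['d', 'a', 'e']
'd': index 0 in ['d', 'a', 'e'] -> ['d', 'a', 'e']
'a': index 1 in ['d', 'a', 'e'] -> ['a', 'd', 'e']
'd': index 1 in ['a', 'd', 'e'] -> ['d', 'a', 'e']
'd': index 0 in ['d', 'a', 'e'] -> ['d', 'a', 'e']
'd': index 0 in ['d', 'a', 'e'] -> ['d', 'a', 'e']
'd': index 0 in ['d', 'a', 'e'] -> ['d', 'a', 'e']
'e': index 2 in ['d', 'a', 'e'] -> ['e', 'd', 'a']
'a': index 2 in ['e', 'd', 'a'] -> ['a', 'e', 'd']
'a': index 0 in ['a', 'e', 'd'] -> ['a', 'e', 'd']
'a': index 0 in ['a', 'e', 'd'] -> ['a', 'e', 'd']


Output: [1, 0, 0, 1, 1, 0, 0, 0, 2, 2, 0, 0]


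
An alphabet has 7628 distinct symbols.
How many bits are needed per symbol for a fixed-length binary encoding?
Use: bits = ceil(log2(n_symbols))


log2(7628) = 12.8971
Bracket: 2^12 = 4096 < 7628 <= 2^13 = 8192
So ceil(log2(7628)) = 13

bits = ceil(log2(7628)) = ceil(12.8971) = 13 bits


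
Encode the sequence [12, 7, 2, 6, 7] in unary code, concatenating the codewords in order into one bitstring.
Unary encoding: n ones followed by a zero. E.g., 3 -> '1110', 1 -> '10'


Encode each number as n ones followed by a terminating 0:
  12 -> 1111111111110 (13 bits)
  7 -> 11111110 (8 bits)
  2 -> 110 (3 bits)
  6 -> 1111110 (7 bits)
  7 -> 11111110 (8 bits)
Total length = 13 + 8 + 3 + 7 + 8 = 39 bits.

Unary([12, 7, 2, 6, 7]) = 111111111111011111110110111111011111110 (39 bits)


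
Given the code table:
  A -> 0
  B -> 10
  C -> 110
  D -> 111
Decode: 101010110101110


Decoding:
10 -> B
10 -> B
10 -> B
110 -> C
10 -> B
111 -> D
0 -> A


Result: BBBCBDA


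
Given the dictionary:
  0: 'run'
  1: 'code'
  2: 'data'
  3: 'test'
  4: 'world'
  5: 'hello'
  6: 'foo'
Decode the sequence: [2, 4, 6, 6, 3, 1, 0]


Look up each index in the dictionary:
  2 -> 'data'
  4 -> 'world'
  6 -> 'foo'
  6 -> 'foo'
  3 -> 'test'
  1 -> 'code'
  0 -> 'run'

Decoded: "data world foo foo test code run"


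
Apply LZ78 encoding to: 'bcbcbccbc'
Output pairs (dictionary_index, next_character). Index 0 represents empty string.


LZ78 encoding steps:
Dictionary: {0: ''}
Step 1: w='' (idx 0), next='b' -> output (0, 'b'), add 'b' as idx 1
Step 2: w='' (idx 0), next='c' -> output (0, 'c'), add 'c' as idx 2
Step 3: w='b' (idx 1), next='c' -> output (1, 'c'), add 'bc' as idx 3
Step 4: w='bc' (idx 3), next='c' -> output (3, 'c'), add 'bcc' as idx 4
Step 5: w='bc' (idx 3), end of input -> output (3, '')


Encoded: [(0, 'b'), (0, 'c'), (1, 'c'), (3, 'c'), (3, '')]


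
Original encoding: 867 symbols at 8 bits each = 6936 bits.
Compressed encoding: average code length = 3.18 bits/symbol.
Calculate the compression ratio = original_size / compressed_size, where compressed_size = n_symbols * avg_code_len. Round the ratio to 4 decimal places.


original_size = n_symbols * orig_bits = 867 * 8 = 6936 bits
compressed_size = n_symbols * avg_code_len = 867 * 3.18 = 2757.06 bits
ratio = original_size / compressed_size = 6936 / 2757.06 = 2.5157

Compression ratio = 2.5157


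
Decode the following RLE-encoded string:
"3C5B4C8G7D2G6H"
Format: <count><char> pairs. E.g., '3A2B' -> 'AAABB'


Expanding each <count><char> pair:
  3C -> 'CCC'
  5B -> 'BBBBB'
  4C -> 'CCCC'
  8G -> 'GGGGGGGG'
  7D -> 'DDDDDDD'
  2G -> 'GG'
  6H -> 'HHHHHH'

Decoded = CCCBBBBBCCCCGGGGGGGGDDDDDDDGGHHHHHH


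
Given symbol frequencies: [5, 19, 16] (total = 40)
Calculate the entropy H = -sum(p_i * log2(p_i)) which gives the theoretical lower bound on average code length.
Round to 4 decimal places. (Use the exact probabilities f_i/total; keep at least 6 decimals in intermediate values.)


Per-symbol terms -p_i * log2(p_i) with p_i = f_i/40:
  p = 5/40 = 0.125000: log2(p) = -3.000000, -p*log2(p) = 0.375000
  p = 19/40 = 0.475000: log2(p) = -1.074001, -p*log2(p) = 0.510150
  p = 16/40 = 0.400000: log2(p) = -1.321928, -p*log2(p) = 0.528771
H = 0.375000 + 0.510150 + 0.528771 = 1.413921

H = 1.4139 bits/symbol


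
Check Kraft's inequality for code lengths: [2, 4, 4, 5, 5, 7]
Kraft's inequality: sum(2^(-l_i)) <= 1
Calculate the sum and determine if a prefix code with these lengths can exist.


Sum = 2^(-2) + 2^(-4) + 2^(-4) + 2^(-5) + 2^(-5) + 2^(-7)
    = 0.25 + 0.0625 + 0.0625 + 0.03125 + 0.03125 + 0.0078125
    = 57/128 = 0.4453125
Since 0.4453125 <= 1, Kraft's inequality IS satisfied.
A prefix code with these lengths CAN exist.

Kraft sum = 0.4453125. Satisfied.


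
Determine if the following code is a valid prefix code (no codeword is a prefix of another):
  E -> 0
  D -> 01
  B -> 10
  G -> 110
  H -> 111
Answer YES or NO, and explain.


Checking each pair (does one codeword prefix another?):
  E='0' vs D='01': prefix -- VIOLATION

NO -- this is NOT a valid prefix code. E (0) is a prefix of D (01).


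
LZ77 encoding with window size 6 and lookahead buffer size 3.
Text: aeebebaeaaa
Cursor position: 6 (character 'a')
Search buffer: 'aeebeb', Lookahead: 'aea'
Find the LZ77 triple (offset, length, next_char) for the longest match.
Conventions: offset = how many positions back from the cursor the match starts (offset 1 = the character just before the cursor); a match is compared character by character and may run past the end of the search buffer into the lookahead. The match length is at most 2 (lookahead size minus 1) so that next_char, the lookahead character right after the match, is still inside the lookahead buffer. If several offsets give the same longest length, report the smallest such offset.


Try each offset into the search buffer:
  offset=1 (pos 5, char 'b'): match length 0
  offset=2 (pos 4, char 'e'): match length 0
  offset=3 (pos 3, char 'b'): match length 0
  offset=4 (pos 2, char 'e'): match length 0
  offset=5 (pos 1, char 'e'): match length 0
  offset=6 (pos 0, char 'a'): match length 2
Longest match has length 2 at offset 6.
next_char = character at position 6 + 2 = 8 -> 'a'

Best match: offset=6, length=2 (matching 'ae' starting at position 0)
LZ77 triple: (6, 2, 'a')


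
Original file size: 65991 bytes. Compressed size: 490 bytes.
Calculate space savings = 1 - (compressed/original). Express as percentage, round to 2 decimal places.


ratio = compressed/original = 490/65991 = 0.007425
savings = 1 - ratio = 1 - 0.007425 = 0.992575
as a percentage: 0.992575 * 100 = 99.26%

Space savings = 1 - 490/65991 = 99.26%


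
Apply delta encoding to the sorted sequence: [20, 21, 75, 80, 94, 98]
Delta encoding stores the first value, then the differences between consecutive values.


First value: 20
Deltas:
  21 - 20 = 1
  75 - 21 = 54
  80 - 75 = 5
  94 - 80 = 14
  98 - 94 = 4


Delta encoded: [20, 1, 54, 5, 14, 4]


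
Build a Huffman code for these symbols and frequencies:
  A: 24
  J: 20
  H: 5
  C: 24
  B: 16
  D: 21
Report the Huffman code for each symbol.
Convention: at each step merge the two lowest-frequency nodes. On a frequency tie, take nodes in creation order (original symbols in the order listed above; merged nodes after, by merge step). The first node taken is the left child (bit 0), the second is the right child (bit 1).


Huffman tree construction:
Step 1: Merge H(5) + B(16) = 21
Step 2: Merge J(20) + D(21) = 41
Step 3: Merge (H+B)(21) + A(24) = 45
Step 4: Merge C(24) + (J+D)(41) = 65
Step 5: Merge ((H+B)+A)(45) + (C+(J+D))(65) = 110
Read each symbol's code off the tree from the root (left child = 0, right child = 1).

Codes:
  A: 01 (length 2)
  J: 110 (length 3)
  H: 000 (length 3)
  C: 10 (length 2)
  B: 001 (length 3)
  D: 111 (length 3)
Average code length: 282/110 = 2.5636 bits/symbol


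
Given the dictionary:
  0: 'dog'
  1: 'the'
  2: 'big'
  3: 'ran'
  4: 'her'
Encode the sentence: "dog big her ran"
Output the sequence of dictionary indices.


Look up each word in the dictionary:
  'dog' -> 0
  'big' -> 2
  'her' -> 4
  'ran' -> 3

Encoded: [0, 2, 4, 3]


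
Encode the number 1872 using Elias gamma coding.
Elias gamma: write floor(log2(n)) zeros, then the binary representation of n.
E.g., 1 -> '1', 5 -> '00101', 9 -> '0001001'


num_bits = floor(log2(1872)) + 1 = 11
leading_zeros = num_bits - 1 = 10
binary(1872) = 11101010000

Elias gamma(1872) = '0000000000' + '11101010000' = 000000000011101010000 (21 bits)


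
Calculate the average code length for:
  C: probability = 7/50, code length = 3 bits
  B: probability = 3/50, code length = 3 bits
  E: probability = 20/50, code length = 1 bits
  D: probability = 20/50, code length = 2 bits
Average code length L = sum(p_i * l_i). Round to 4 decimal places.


Weighted contributions p_i * l_i:
  C: (7/50) * 3 = 21/50
  B: (3/50) * 3 = 9/50
  E: (20/50) * 1 = 20/50
  D: (20/50) * 2 = 40/50
Sum = (21 + 9 + 20 + 40)/50 = 90/50

L = 90/50 = 1.8000 bits/symbol


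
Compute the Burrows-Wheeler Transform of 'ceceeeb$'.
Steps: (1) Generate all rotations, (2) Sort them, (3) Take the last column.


Rotations (sorted):
  0: $ceceeeb -> last char: b
  1: b$ceceee -> last char: e
  2: ceceeeb$ -> last char: $
  3: ceeeb$ce -> last char: e
  4: eb$cecee -> last char: e
  5: eceeeb$c -> last char: c
  6: eeb$cece -> last char: e
  7: eeeb$cec -> last char: c


BWT = be$eecec


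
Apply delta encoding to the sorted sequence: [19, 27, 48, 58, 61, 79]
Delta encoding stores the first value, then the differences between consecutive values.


First value: 19
Deltas:
  27 - 19 = 8
  48 - 27 = 21
  58 - 48 = 10
  61 - 58 = 3
  79 - 61 = 18


Delta encoded: [19, 8, 21, 10, 3, 18]


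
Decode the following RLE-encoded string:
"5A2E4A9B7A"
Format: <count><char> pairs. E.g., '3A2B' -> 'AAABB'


Expanding each <count><char> pair:
  5A -> 'AAAAA'
  2E -> 'EE'
  4A -> 'AAAA'
  9B -> 'BBBBBBBBB'
  7A -> 'AAAAAAA'

Decoded = AAAAAEEAAAABBBBBBBBBAAAAAAA


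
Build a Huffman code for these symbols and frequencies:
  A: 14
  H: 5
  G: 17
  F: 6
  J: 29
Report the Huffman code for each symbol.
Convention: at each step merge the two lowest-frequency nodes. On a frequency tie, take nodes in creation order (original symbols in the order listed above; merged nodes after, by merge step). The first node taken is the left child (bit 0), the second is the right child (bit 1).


Huffman tree construction:
Step 1: Merge H(5) + F(6) = 11
Step 2: Merge (H+F)(11) + A(14) = 25
Step 3: Merge G(17) + ((H+F)+A)(25) = 42
Step 4: Merge J(29) + (G+((H+F)+A))(42) = 71
Read each symbol's code off the tree from the root (left child = 0, right child = 1).

Codes:
  A: 111 (length 3)
  H: 1100 (length 4)
  G: 10 (length 2)
  F: 1101 (length 4)
  J: 0 (length 1)
Average code length: 149/71 = 2.0986 bits/symbol


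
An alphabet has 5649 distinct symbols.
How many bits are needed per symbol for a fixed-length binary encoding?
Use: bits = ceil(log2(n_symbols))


log2(5649) = 12.4638
Bracket: 2^12 = 4096 < 5649 <= 2^13 = 8192
So ceil(log2(5649)) = 13

bits = ceil(log2(5649)) = ceil(12.4638) = 13 bits


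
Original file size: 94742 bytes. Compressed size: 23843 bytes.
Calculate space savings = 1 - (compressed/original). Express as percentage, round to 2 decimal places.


ratio = compressed/original = 23843/94742 = 0.251662
savings = 1 - ratio = 1 - 0.251662 = 0.748338
as a percentage: 0.748338 * 100 = 74.83%

Space savings = 1 - 23843/94742 = 74.83%


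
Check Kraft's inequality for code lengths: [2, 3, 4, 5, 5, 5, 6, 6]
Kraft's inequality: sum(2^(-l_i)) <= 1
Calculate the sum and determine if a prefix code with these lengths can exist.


Sum = 2^(-2) + 2^(-3) + 2^(-4) + 2^(-5) + 2^(-5) + 2^(-5) + 2^(-6) + 2^(-6)
    = 0.25 + 0.125 + 0.0625 + 0.03125 + 0.03125 + 0.03125 + 0.015625 + 0.015625
    = 36/64 = 0.5625
Since 0.5625 <= 1, Kraft's inequality IS satisfied.
A prefix code with these lengths CAN exist.

Kraft sum = 0.5625. Satisfied.


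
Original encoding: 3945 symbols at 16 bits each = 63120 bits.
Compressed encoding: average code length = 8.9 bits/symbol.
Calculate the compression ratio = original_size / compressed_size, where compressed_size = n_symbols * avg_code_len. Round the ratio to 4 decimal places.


original_size = n_symbols * orig_bits = 3945 * 16 = 63120 bits
compressed_size = n_symbols * avg_code_len = 3945 * 8.9 = 35110.5 bits
ratio = original_size / compressed_size = 63120 / 35110.5 = 1.7978

Compression ratio = 1.7978


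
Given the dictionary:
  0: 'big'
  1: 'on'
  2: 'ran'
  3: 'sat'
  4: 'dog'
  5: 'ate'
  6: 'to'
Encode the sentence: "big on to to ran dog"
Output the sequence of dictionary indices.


Look up each word in the dictionary:
  'big' -> 0
  'on' -> 1
  'to' -> 6
  'to' -> 6
  'ran' -> 2
  'dog' -> 4

Encoded: [0, 1, 6, 6, 2, 4]


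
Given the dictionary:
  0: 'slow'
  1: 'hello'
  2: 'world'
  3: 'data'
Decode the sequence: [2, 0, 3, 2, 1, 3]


Look up each index in the dictionary:
  2 -> 'world'
  0 -> 'slow'
  3 -> 'data'
  2 -> 'world'
  1 -> 'hello'
  3 -> 'data'

Decoded: "world slow data world hello data"


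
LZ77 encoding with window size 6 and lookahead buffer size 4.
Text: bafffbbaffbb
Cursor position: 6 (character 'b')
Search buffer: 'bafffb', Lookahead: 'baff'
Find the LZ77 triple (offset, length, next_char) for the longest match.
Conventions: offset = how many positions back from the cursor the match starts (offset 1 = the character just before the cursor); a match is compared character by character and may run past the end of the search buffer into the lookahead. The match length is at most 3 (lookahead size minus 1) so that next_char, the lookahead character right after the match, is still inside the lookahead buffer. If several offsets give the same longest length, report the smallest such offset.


Try each offset into the search buffer:
  offset=1 (pos 5, char 'b'): match length 1
  offset=2 (pos 4, char 'f'): match length 0
  offset=3 (pos 3, char 'f'): match length 0
  offset=4 (pos 2, char 'f'): match length 0
  offset=5 (pos 1, char 'a'): match length 0
  offset=6 (pos 0, char 'b'): match length 3
Longest match has length 3 at offset 6.
next_char = character at position 6 + 3 = 9 -> 'f'

Best match: offset=6, length=3 (matching 'baf' starting at position 0)
LZ77 triple: (6, 3, 'f')


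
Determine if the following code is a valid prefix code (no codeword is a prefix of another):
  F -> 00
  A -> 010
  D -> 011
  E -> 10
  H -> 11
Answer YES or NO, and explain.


Checking each pair (does one codeword prefix another?):
  F='00' vs A='010': no prefix
  F='00' vs D='011': no prefix
  F='00' vs E='10': no prefix
  F='00' vs H='11': no prefix
  A='010' vs F='00': no prefix
  A='010' vs D='011': no prefix
  A='010' vs E='10': no prefix
  A='010' vs H='11': no prefix
  D='011' vs F='00': no prefix
  D='011' vs A='010': no prefix
  D='011' vs E='10': no prefix
  D='011' vs H='11': no prefix
  E='10' vs F='00': no prefix
  E='10' vs A='010': no prefix
  E='10' vs D='011': no prefix
  E='10' vs H='11': no prefix
  H='11' vs F='00': no prefix
  H='11' vs A='010': no prefix
  H='11' vs D='011': no prefix
  H='11' vs E='10': no prefix
No violation found over all pairs.

YES -- this is a valid prefix code. No codeword is a prefix of any other codeword.


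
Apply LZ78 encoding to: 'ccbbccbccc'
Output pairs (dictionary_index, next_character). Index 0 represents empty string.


LZ78 encoding steps:
Dictionary: {0: ''}
Step 1: w='' (idx 0), next='c' -> output (0, 'c'), add 'c' as idx 1
Step 2: w='c' (idx 1), next='b' -> output (1, 'b'), add 'cb' as idx 2
Step 3: w='' (idx 0), next='b' -> output (0, 'b'), add 'b' as idx 3
Step 4: w='c' (idx 1), next='c' -> output (1, 'c'), add 'cc' as idx 4
Step 5: w='b' (idx 3), next='c' -> output (3, 'c'), add 'bc' as idx 5
Step 6: w='cc' (idx 4), end of input -> output (4, '')


Encoded: [(0, 'c'), (1, 'b'), (0, 'b'), (1, 'c'), (3, 'c'), (4, '')]


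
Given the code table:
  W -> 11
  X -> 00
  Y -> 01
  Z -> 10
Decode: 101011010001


Decoding:
10 -> Z
10 -> Z
11 -> W
01 -> Y
00 -> X
01 -> Y


Result: ZZWYXY


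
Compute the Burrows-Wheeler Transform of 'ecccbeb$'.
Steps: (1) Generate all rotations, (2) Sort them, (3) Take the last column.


Rotations (sorted):
  0: $ecccbeb -> last char: b
  1: b$ecccbe -> last char: e
  2: beb$eccc -> last char: c
  3: cbeb$ecc -> last char: c
  4: ccbeb$ec -> last char: c
  5: cccbeb$e -> last char: e
  6: eb$ecccb -> last char: b
  7: ecccbeb$ -> last char: $


BWT = beccceb$


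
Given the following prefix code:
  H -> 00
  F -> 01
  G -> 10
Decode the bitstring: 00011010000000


Decoding step by step:
Bits 00 -> H
Bits 01 -> F
Bits 10 -> G
Bits 10 -> G
Bits 00 -> H
Bits 00 -> H
Bits 00 -> H


Decoded message: HFGGHHH


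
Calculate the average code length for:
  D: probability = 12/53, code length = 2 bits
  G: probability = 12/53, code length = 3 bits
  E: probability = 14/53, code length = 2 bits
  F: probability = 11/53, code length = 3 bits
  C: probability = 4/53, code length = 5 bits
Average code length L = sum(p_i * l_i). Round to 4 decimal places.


Weighted contributions p_i * l_i:
  D: (12/53) * 2 = 24/53
  G: (12/53) * 3 = 36/53
  E: (14/53) * 2 = 28/53
  F: (11/53) * 3 = 33/53
  C: (4/53) * 5 = 20/53
Sum = (24 + 36 + 28 + 33 + 20)/53 = 141/53

L = 141/53 = 2.6604 bits/symbol


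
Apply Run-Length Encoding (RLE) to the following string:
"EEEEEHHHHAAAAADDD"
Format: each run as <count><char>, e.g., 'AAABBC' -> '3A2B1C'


Scanning runs left to right:
  i=0: run of 'E' x 5 -> '5E'
  i=5: run of 'H' x 4 -> '4H'
  i=9: run of 'A' x 5 -> '5A'
  i=14: run of 'D' x 3 -> '3D'

RLE = 5E4H5A3D


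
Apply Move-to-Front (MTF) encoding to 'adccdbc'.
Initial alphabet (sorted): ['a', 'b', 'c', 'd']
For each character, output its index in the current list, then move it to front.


MTF encoding:
'a': index 0 in ['a', 'b', 'c', 'd'] -> ['a', 'b', 'c', 'd']
'd': index 3 in ['a', 'b', 'c', 'd'] -> ['d', 'a', 'b', 'c']
'c': index 3 in ['d', 'a', 'b', 'c'] -> ['c', 'd', 'a', 'b']
'c': index 0 in ['c', 'd', 'a', 'b'] -> ['c', 'd', 'a', 'b']
'd': index 1 in ['c', 'd', 'a', 'b'] -> ['d', 'c', 'a', 'b']
'b': index 3 in ['d', 'c', 'a', 'b'] -> ['b', 'd', 'c', 'a']
'c': index 2 in ['b', 'd', 'c', 'a'] -> ['c', 'b', 'd', 'a']


Output: [0, 3, 3, 0, 1, 3, 2]


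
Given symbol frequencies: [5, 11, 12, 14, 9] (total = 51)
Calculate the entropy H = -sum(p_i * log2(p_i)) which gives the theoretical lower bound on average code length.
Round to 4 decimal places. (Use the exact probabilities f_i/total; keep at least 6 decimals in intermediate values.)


Per-symbol terms -p_i * log2(p_i) with p_i = f_i/51:
  p = 5/51 = 0.098039: log2(p) = -3.350497, -p*log2(p) = 0.328480
  p = 11/51 = 0.215686: log2(p) = -2.212994, -p*log2(p) = 0.477312
  p = 12/51 = 0.235294: log2(p) = -2.087463, -p*log2(p) = 0.491168
  p = 14/51 = 0.274510: log2(p) = -1.865070, -p*log2(p) = 0.511980
  p = 9/51 = 0.176471: log2(p) = -2.502500, -p*log2(p) = 0.441618
H = 0.328480 + 0.477312 + 0.491168 + 0.511980 + 0.441618 = 2.250558

H = 2.2506 bits/symbol


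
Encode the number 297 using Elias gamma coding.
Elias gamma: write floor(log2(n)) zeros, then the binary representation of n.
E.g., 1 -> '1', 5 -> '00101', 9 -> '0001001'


num_bits = floor(log2(297)) + 1 = 9
leading_zeros = num_bits - 1 = 8
binary(297) = 100101001

Elias gamma(297) = '00000000' + '100101001' = 00000000100101001 (17 bits)


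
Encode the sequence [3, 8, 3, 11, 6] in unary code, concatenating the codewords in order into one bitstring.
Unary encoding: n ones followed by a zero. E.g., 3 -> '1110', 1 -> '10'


Encode each number as n ones followed by a terminating 0:
  3 -> 1110 (4 bits)
  8 -> 111111110 (9 bits)
  3 -> 1110 (4 bits)
  11 -> 111111111110 (12 bits)
  6 -> 1111110 (7 bits)
Total length = 4 + 9 + 4 + 12 + 7 = 36 bits.

Unary([3, 8, 3, 11, 6]) = 111011111111011101111111111101111110 (36 bits)


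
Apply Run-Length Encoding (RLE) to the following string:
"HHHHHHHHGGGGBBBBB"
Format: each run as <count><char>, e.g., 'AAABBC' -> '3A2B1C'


Scanning runs left to right:
  i=0: run of 'H' x 8 -> '8H'
  i=8: run of 'G' x 4 -> '4G'
  i=12: run of 'B' x 5 -> '5B'

RLE = 8H4G5B


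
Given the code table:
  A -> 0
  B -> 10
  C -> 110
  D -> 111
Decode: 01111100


Decoding:
0 -> A
111 -> D
110 -> C
0 -> A


Result: ADCA


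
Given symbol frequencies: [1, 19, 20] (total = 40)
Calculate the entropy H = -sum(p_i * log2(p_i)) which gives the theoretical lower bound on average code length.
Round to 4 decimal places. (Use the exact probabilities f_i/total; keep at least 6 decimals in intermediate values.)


Per-symbol terms -p_i * log2(p_i) with p_i = f_i/40:
  p = 1/40 = 0.025000: log2(p) = -5.321928, -p*log2(p) = 0.133048
  p = 19/40 = 0.475000: log2(p) = -1.074001, -p*log2(p) = 0.510150
  p = 20/40 = 0.500000: log2(p) = -1.000000, -p*log2(p) = 0.500000
H = 0.133048 + 0.510150 + 0.500000 = 1.143198

H = 1.1432 bits/symbol


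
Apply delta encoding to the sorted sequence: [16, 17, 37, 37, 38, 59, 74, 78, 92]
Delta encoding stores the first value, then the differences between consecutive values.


First value: 16
Deltas:
  17 - 16 = 1
  37 - 17 = 20
  37 - 37 = 0
  38 - 37 = 1
  59 - 38 = 21
  74 - 59 = 15
  78 - 74 = 4
  92 - 78 = 14


Delta encoded: [16, 1, 20, 0, 1, 21, 15, 4, 14]


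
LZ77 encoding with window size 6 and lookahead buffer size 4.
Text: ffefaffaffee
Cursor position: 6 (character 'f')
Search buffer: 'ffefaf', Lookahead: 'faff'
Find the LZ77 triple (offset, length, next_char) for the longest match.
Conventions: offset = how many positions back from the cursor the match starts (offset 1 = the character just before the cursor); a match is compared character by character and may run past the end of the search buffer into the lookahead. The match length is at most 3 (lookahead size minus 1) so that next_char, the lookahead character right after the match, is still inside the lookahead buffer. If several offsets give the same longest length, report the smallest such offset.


Try each offset into the search buffer:
  offset=1 (pos 5, char 'f'): match length 1
  offset=2 (pos 4, char 'a'): match length 0
  offset=3 (pos 3, char 'f'): match length 3
  offset=4 (pos 2, char 'e'): match length 0
  offset=5 (pos 1, char 'f'): match length 1
  offset=6 (pos 0, char 'f'): match length 1
Longest match has length 3 at offset 3.
next_char = character at position 6 + 3 = 9 -> 'f'

Best match: offset=3, length=3 (matching 'faf' starting at position 3)
LZ77 triple: (3, 3, 'f')


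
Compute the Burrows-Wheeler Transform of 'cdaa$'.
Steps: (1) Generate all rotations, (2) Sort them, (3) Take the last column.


Rotations (sorted):
  0: $cdaa -> last char: a
  1: a$cda -> last char: a
  2: aa$cd -> last char: d
  3: cdaa$ -> last char: $
  4: daa$c -> last char: c


BWT = aad$c


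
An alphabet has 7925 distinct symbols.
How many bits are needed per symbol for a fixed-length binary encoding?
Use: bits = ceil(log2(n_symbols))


log2(7925) = 12.9522
Bracket: 2^12 = 4096 < 7925 <= 2^13 = 8192
So ceil(log2(7925)) = 13

bits = ceil(log2(7925)) = ceil(12.9522) = 13 bits


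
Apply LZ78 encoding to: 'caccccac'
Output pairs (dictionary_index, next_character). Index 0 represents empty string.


LZ78 encoding steps:
Dictionary: {0: ''}
Step 1: w='' (idx 0), next='c' -> output (0, 'c'), add 'c' as idx 1
Step 2: w='' (idx 0), next='a' -> output (0, 'a'), add 'a' as idx 2
Step 3: w='c' (idx 1), next='c' -> output (1, 'c'), add 'cc' as idx 3
Step 4: w='cc' (idx 3), next='a' -> output (3, 'a'), add 'cca' as idx 4
Step 5: w='c' (idx 1), end of input -> output (1, '')


Encoded: [(0, 'c'), (0, 'a'), (1, 'c'), (3, 'a'), (1, '')]


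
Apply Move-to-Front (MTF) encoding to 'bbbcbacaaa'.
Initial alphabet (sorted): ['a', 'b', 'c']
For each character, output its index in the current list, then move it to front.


MTF encoding:
'b': index 1 in ['a', 'b', 'c'] -> ['b', 'a', 'c']
'b': index 0 in ['b', 'a', 'c'] -> ['b', 'a', 'c']
'b': index 0 in ['b', 'a', 'c'] -> ['b', 'a', 'c']
'c': index 2 in ['b', 'a', 'c'] -> ['c', 'b', 'a']
'b': index 1 in ['c', 'b', 'a'] -> ['b', 'c', 'a']
'a': index 2 in ['b', 'c', 'a'] -> ['a', 'b', 'c']
'c': index 2 in ['a', 'b', 'c'] -> ['c', 'a', 'b']
'a': index 1 in ['c', 'a', 'b'] -> ['a', 'c', 'b']
'a': index 0 in ['a', 'c', 'b'] -> ['a', 'c', 'b']
'a': index 0 in ['a', 'c', 'b'] -> ['a', 'c', 'b']


Output: [1, 0, 0, 2, 1, 2, 2, 1, 0, 0]


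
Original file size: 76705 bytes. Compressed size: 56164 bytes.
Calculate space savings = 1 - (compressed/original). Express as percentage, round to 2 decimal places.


ratio = compressed/original = 56164/76705 = 0.732208
savings = 1 - ratio = 1 - 0.732208 = 0.267792
as a percentage: 0.267792 * 100 = 26.78%

Space savings = 1 - 56164/76705 = 26.78%


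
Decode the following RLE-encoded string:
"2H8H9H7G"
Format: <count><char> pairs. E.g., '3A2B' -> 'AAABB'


Expanding each <count><char> pair:
  2H -> 'HH'
  8H -> 'HHHHHHHH'
  9H -> 'HHHHHHHHH'
  7G -> 'GGGGGGG'

Decoded = HHHHHHHHHHHHHHHHHHHGGGGGGG


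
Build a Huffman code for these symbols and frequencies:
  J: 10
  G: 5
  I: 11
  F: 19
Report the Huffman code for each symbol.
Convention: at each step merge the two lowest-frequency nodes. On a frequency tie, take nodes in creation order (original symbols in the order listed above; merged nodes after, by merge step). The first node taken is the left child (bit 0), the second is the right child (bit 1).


Huffman tree construction:
Step 1: Merge G(5) + J(10) = 15
Step 2: Merge I(11) + (G+J)(15) = 26
Step 3: Merge F(19) + (I+(G+J))(26) = 45
Read each symbol's code off the tree from the root (left child = 0, right child = 1).

Codes:
  J: 111 (length 3)
  G: 110 (length 3)
  I: 10 (length 2)
  F: 0 (length 1)
Average code length: 86/45 = 1.9111 bits/symbol


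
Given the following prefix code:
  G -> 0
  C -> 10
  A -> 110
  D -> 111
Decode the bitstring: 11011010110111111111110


Decoding step by step:
Bits 110 -> A
Bits 110 -> A
Bits 10 -> C
Bits 110 -> A
Bits 111 -> D
Bits 111 -> D
Bits 111 -> D
Bits 110 -> A


Decoded message: AACADDDA


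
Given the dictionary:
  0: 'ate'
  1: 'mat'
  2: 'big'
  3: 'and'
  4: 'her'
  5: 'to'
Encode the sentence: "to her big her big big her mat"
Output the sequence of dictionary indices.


Look up each word in the dictionary:
  'to' -> 5
  'her' -> 4
  'big' -> 2
  'her' -> 4
  'big' -> 2
  'big' -> 2
  'her' -> 4
  'mat' -> 1

Encoded: [5, 4, 2, 4, 2, 2, 4, 1]


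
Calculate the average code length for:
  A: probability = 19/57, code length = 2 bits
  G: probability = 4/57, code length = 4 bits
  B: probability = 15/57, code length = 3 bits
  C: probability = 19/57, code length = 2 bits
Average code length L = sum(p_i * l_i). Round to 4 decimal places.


Weighted contributions p_i * l_i:
  A: (19/57) * 2 = 38/57
  G: (4/57) * 4 = 16/57
  B: (15/57) * 3 = 45/57
  C: (19/57) * 2 = 38/57
Sum = (38 + 16 + 45 + 38)/57 = 137/57

L = 137/57 = 2.4035 bits/symbol


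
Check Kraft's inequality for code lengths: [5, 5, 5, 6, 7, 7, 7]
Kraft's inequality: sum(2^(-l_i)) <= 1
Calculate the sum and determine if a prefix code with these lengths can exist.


Sum = 2^(-5) + 2^(-5) + 2^(-5) + 2^(-6) + 2^(-7) + 2^(-7) + 2^(-7)
    = 0.03125 + 0.03125 + 0.03125 + 0.015625 + 0.0078125 + 0.0078125 + 0.0078125
    = 17/128 = 0.1328125
Since 0.1328125 <= 1, Kraft's inequality IS satisfied.
A prefix code with these lengths CAN exist.

Kraft sum = 0.1328125. Satisfied.


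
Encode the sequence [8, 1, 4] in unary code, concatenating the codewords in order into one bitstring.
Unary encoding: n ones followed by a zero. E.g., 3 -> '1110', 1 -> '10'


Encode each number as n ones followed by a terminating 0:
  8 -> 111111110 (9 bits)
  1 -> 10 (2 bits)
  4 -> 11110 (5 bits)
Total length = 9 + 2 + 5 = 16 bits.

Unary([8, 1, 4]) = 1111111101011110 (16 bits)


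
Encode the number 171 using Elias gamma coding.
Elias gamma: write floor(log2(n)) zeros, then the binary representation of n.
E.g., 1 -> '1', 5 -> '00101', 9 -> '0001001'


num_bits = floor(log2(171)) + 1 = 8
leading_zeros = num_bits - 1 = 7
binary(171) = 10101011

Elias gamma(171) = '0000000' + '10101011' = 000000010101011 (15 bits)


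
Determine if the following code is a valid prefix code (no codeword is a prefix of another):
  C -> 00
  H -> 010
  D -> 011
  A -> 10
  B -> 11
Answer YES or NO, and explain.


Checking each pair (does one codeword prefix another?):
  C='00' vs H='010': no prefix
  C='00' vs D='011': no prefix
  C='00' vs A='10': no prefix
  C='00' vs B='11': no prefix
  H='010' vs C='00': no prefix
  H='010' vs D='011': no prefix
  H='010' vs A='10': no prefix
  H='010' vs B='11': no prefix
  D='011' vs C='00': no prefix
  D='011' vs H='010': no prefix
  D='011' vs A='10': no prefix
  D='011' vs B='11': no prefix
  A='10' vs C='00': no prefix
  A='10' vs H='010': no prefix
  A='10' vs D='011': no prefix
  A='10' vs B='11': no prefix
  B='11' vs C='00': no prefix
  B='11' vs H='010': no prefix
  B='11' vs D='011': no prefix
  B='11' vs A='10': no prefix
No violation found over all pairs.

YES -- this is a valid prefix code. No codeword is a prefix of any other codeword.


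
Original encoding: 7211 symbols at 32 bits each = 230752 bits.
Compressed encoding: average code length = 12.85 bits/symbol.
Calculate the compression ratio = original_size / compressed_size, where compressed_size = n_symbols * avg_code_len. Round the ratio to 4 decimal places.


original_size = n_symbols * orig_bits = 7211 * 32 = 230752 bits
compressed_size = n_symbols * avg_code_len = 7211 * 12.85 = 92661.35 bits
ratio = original_size / compressed_size = 230752 / 92661.35 = 2.4903

Compression ratio = 2.4903


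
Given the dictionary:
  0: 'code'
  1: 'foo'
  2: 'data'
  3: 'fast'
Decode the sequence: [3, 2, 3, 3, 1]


Look up each index in the dictionary:
  3 -> 'fast'
  2 -> 'data'
  3 -> 'fast'
  3 -> 'fast'
  1 -> 'foo'

Decoded: "fast data fast fast foo"


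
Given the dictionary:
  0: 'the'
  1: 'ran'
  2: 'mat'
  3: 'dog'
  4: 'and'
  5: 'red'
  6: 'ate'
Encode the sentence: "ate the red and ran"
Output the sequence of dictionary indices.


Look up each word in the dictionary:
  'ate' -> 6
  'the' -> 0
  'red' -> 5
  'and' -> 4
  'ran' -> 1

Encoded: [6, 0, 5, 4, 1]


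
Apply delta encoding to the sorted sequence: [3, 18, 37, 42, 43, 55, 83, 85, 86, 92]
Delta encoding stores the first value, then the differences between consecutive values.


First value: 3
Deltas:
  18 - 3 = 15
  37 - 18 = 19
  42 - 37 = 5
  43 - 42 = 1
  55 - 43 = 12
  83 - 55 = 28
  85 - 83 = 2
  86 - 85 = 1
  92 - 86 = 6


Delta encoded: [3, 15, 19, 5, 1, 12, 28, 2, 1, 6]


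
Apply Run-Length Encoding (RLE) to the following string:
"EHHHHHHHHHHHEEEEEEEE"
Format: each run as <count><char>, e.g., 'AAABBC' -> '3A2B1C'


Scanning runs left to right:
  i=0: run of 'E' x 1 -> '1E'
  i=1: run of 'H' x 11 -> '11H'
  i=12: run of 'E' x 8 -> '8E'

RLE = 1E11H8E


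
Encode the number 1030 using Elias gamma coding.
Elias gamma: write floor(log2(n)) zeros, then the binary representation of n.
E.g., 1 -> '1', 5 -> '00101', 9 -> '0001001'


num_bits = floor(log2(1030)) + 1 = 11
leading_zeros = num_bits - 1 = 10
binary(1030) = 10000000110

Elias gamma(1030) = '0000000000' + '10000000110' = 000000000010000000110 (21 bits)


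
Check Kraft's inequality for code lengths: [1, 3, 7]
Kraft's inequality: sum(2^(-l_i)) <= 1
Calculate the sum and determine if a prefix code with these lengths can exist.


Sum = 2^(-1) + 2^(-3) + 2^(-7)
    = 0.5 + 0.125 + 0.0078125
    = 81/128 = 0.6328125
Since 0.6328125 <= 1, Kraft's inequality IS satisfied.
A prefix code with these lengths CAN exist.

Kraft sum = 0.6328125. Satisfied.


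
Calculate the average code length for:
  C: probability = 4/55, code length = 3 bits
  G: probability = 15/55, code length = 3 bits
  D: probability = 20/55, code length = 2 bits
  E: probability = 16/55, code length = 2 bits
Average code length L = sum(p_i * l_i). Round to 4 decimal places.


Weighted contributions p_i * l_i:
  C: (4/55) * 3 = 12/55
  G: (15/55) * 3 = 45/55
  D: (20/55) * 2 = 40/55
  E: (16/55) * 2 = 32/55
Sum = (12 + 45 + 40 + 32)/55 = 129/55

L = 129/55 = 2.3455 bits/symbol


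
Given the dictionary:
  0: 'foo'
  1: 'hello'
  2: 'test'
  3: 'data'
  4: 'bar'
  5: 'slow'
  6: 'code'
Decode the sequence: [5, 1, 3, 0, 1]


Look up each index in the dictionary:
  5 -> 'slow'
  1 -> 'hello'
  3 -> 'data'
  0 -> 'foo'
  1 -> 'hello'

Decoded: "slow hello data foo hello"


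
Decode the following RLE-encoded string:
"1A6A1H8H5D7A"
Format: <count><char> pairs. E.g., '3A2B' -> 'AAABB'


Expanding each <count><char> pair:
  1A -> 'A'
  6A -> 'AAAAAA'
  1H -> 'H'
  8H -> 'HHHHHHHH'
  5D -> 'DDDDD'
  7A -> 'AAAAAAA'

Decoded = AAAAAAAHHHHHHHHHDDDDDAAAAAAA


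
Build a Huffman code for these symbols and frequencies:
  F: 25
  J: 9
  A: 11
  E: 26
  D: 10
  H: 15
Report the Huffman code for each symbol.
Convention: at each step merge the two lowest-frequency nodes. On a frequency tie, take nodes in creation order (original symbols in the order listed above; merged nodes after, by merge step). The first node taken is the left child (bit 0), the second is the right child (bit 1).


Huffman tree construction:
Step 1: Merge J(9) + D(10) = 19
Step 2: Merge A(11) + H(15) = 26
Step 3: Merge (J+D)(19) + F(25) = 44
Step 4: Merge E(26) + (A+H)(26) = 52
Step 5: Merge ((J+D)+F)(44) + (E+(A+H))(52) = 96
Read each symbol's code off the tree from the root (left child = 0, right child = 1).

Codes:
  F: 01 (length 2)
  J: 000 (length 3)
  A: 110 (length 3)
  E: 10 (length 2)
  D: 001 (length 3)
  H: 111 (length 3)
Average code length: 237/96 = 2.4688 bits/symbol


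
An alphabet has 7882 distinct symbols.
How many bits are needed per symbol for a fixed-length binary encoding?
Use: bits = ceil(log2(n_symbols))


log2(7882) = 12.9443
Bracket: 2^12 = 4096 < 7882 <= 2^13 = 8192
So ceil(log2(7882)) = 13

bits = ceil(log2(7882)) = ceil(12.9443) = 13 bits


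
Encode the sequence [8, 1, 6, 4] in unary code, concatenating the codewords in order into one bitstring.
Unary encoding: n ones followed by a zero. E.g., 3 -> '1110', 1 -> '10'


Encode each number as n ones followed by a terminating 0:
  8 -> 111111110 (9 bits)
  1 -> 10 (2 bits)
  6 -> 1111110 (7 bits)
  4 -> 11110 (5 bits)
Total length = 9 + 2 + 7 + 5 = 23 bits.

Unary([8, 1, 6, 4]) = 11111111010111111011110 (23 bits)


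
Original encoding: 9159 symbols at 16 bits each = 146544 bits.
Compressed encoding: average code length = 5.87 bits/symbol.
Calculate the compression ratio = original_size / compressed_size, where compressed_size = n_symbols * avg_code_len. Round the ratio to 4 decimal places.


original_size = n_symbols * orig_bits = 9159 * 16 = 146544 bits
compressed_size = n_symbols * avg_code_len = 9159 * 5.87 = 53763.33 bits
ratio = original_size / compressed_size = 146544 / 53763.33 = 2.7257

Compression ratio = 2.7257


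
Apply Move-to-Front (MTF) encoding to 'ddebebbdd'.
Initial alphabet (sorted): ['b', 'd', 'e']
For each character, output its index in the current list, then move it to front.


MTF encoding:
'd': index 1 in ['b', 'd', 'e'] -> ['d', 'b', 'e']
'd': index 0 in ['d', 'b', 'e'] -> ['d', 'b', 'e']
'e': index 2 in ['d', 'b', 'e'] -> ['e', 'd', 'b']
'b': index 2 in ['e', 'd', 'b'] -> ['b', 'e', 'd']
'e': index 1 in ['b', 'e', 'd'] -> ['e', 'b', 'd']
'b': index 1 in ['e', 'b', 'd'] -> ['b', 'e', 'd']
'b': index 0 in ['b', 'e', 'd'] -> ['b', 'e', 'd']
'd': index 2 in ['b', 'e', 'd'] -> ['d', 'b', 'e']
'd': index 0 in ['d', 'b', 'e'] -> ['d', 'b', 'e']


Output: [1, 0, 2, 2, 1, 1, 0, 2, 0]


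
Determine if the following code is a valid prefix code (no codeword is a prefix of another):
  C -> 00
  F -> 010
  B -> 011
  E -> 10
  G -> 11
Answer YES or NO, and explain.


Checking each pair (does one codeword prefix another?):
  C='00' vs F='010': no prefix
  C='00' vs B='011': no prefix
  C='00' vs E='10': no prefix
  C='00' vs G='11': no prefix
  F='010' vs C='00': no prefix
  F='010' vs B='011': no prefix
  F='010' vs E='10': no prefix
  F='010' vs G='11': no prefix
  B='011' vs C='00': no prefix
  B='011' vs F='010': no prefix
  B='011' vs E='10': no prefix
  B='011' vs G='11': no prefix
  E='10' vs C='00': no prefix
  E='10' vs F='010': no prefix
  E='10' vs B='011': no prefix
  E='10' vs G='11': no prefix
  G='11' vs C='00': no prefix
  G='11' vs F='010': no prefix
  G='11' vs B='011': no prefix
  G='11' vs E='10': no prefix
No violation found over all pairs.

YES -- this is a valid prefix code. No codeword is a prefix of any other codeword.


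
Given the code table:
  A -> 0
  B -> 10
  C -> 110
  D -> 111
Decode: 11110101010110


Decoding:
111 -> D
10 -> B
10 -> B
10 -> B
10 -> B
110 -> C


Result: DBBBBC


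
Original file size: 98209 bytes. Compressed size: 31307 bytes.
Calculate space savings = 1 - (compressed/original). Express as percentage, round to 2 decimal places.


ratio = compressed/original = 31307/98209 = 0.318779
savings = 1 - ratio = 1 - 0.318779 = 0.681221
as a percentage: 0.681221 * 100 = 68.12%

Space savings = 1 - 31307/98209 = 68.12%


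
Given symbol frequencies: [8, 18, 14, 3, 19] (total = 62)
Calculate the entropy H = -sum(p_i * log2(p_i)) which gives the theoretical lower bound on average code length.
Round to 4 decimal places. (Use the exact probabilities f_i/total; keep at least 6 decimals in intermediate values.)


Per-symbol terms -p_i * log2(p_i) with p_i = f_i/62:
  p = 8/62 = 0.129032: log2(p) = -2.954196, -p*log2(p) = 0.381187
  p = 18/62 = 0.290323: log2(p) = -1.784271, -p*log2(p) = 0.518014
  p = 14/62 = 0.225806: log2(p) = -2.146841, -p*log2(p) = 0.484771
  p = 3/62 = 0.048387: log2(p) = -4.369234, -p*log2(p) = 0.211415
  p = 19/62 = 0.306452: log2(p) = -1.706269, -p*log2(p) = 0.522889
H = 0.381187 + 0.518014 + 0.484771 + 0.211415 + 0.522889 = 2.118276

H = 2.1183 bits/symbol


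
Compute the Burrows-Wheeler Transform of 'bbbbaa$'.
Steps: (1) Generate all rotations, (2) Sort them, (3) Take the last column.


Rotations (sorted):
  0: $bbbbaa -> last char: a
  1: a$bbbba -> last char: a
  2: aa$bbbb -> last char: b
  3: baa$bbb -> last char: b
  4: bbaa$bb -> last char: b
  5: bbbaa$b -> last char: b
  6: bbbbaa$ -> last char: $


BWT = aabbbb$


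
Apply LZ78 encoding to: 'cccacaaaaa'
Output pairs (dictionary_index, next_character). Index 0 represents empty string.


LZ78 encoding steps:
Dictionary: {0: ''}
Step 1: w='' (idx 0), next='c' -> output (0, 'c'), add 'c' as idx 1
Step 2: w='c' (idx 1), next='c' -> output (1, 'c'), add 'cc' as idx 2
Step 3: w='' (idx 0), next='a' -> output (0, 'a'), add 'a' as idx 3
Step 4: w='c' (idx 1), next='a' -> output (1, 'a'), add 'ca' as idx 4
Step 5: w='a' (idx 3), next='a' -> output (3, 'a'), add 'aa' as idx 5
Step 6: w='aa' (idx 5), end of input -> output (5, '')


Encoded: [(0, 'c'), (1, 'c'), (0, 'a'), (1, 'a'), (3, 'a'), (5, '')]


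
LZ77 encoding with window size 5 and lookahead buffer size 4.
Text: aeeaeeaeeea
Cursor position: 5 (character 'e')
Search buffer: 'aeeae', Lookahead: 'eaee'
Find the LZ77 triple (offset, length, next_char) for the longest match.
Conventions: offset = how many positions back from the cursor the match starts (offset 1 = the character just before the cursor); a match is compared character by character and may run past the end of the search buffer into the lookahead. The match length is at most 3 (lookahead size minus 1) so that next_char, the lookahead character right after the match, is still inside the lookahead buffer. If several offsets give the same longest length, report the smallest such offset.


Try each offset into the search buffer:
  offset=1 (pos 4, char 'e'): match length 1
  offset=2 (pos 3, char 'a'): match length 0
  offset=3 (pos 2, char 'e'): match length 3
  offset=4 (pos 1, char 'e'): match length 1
  offset=5 (pos 0, char 'a'): match length 0
Longest match has length 3 at offset 3.
next_char = character at position 5 + 3 = 8 -> 'e'

Best match: offset=3, length=3 (matching 'eae' starting at position 2)
LZ77 triple: (3, 3, 'e')
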